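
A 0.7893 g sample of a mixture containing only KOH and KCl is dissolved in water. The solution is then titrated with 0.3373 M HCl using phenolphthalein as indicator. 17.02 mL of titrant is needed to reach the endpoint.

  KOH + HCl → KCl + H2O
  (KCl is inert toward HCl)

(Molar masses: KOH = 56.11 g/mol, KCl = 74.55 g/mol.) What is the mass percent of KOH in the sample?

40.81 %

n(HCl) = 0.01702 × 0.3373 = 5.741 × 10^-3 mol
Let x = n(KOH), y = n(KCl).
Titrant: 1x = 5.741 × 10^-3;  mass: 56.11x + 74.55y = 0.7893
Solving, x = 5.741 × 10^-3 mol, y = 6.267 × 10^-3 mol
mass of KOH = 5.741 × 10^-3 × 56.11 = 0.3221 g
% KOH = 0.3221 / 0.7893 × 100 = 40.81 %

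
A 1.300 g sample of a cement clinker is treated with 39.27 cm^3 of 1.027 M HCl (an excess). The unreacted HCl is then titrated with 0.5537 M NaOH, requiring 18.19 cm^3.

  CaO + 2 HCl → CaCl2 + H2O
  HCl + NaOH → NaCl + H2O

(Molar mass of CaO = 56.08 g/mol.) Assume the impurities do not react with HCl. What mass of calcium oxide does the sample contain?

0.8484 g

n(HCl) added = 0.03927 × 1.027 = 0.04033 mol
n(NaOH) used in back-titration = 0.01819 × 0.5537 = 0.01007 mol
n(HCl) left over = 0.01007 mol (1:1 ratio)
n(HCl) consumed by analyte = 0.04033 − 0.01007 = 0.03026 mol
From the 1:2 ratio, n(CaO) = 1/2 × 0.03026 = 0.01513 mol
mass of CaO = 0.01513 × 56.08 = 0.8484 g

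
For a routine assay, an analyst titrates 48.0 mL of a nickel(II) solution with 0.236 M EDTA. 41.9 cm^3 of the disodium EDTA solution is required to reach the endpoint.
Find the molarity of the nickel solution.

0.206 M

Ni^2+ + EDTA^4- → [Ni(EDTA)]^2-
n(EDTA) = 0.0419 L × 0.236 mol/L = 9.89 × 10^-3 mol
n(Ni2+) = 9.89 × 10^-3 mol (1:1 mole ratio)
[Ni2+] = 9.89 × 10^-3 mol / 0.0480 L = 0.206 mol/L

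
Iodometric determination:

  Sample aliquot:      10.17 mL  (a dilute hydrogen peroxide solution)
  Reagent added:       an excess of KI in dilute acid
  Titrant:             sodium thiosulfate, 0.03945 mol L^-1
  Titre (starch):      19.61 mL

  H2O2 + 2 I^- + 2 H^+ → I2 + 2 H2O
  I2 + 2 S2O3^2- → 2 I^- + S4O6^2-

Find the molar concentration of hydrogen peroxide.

0.03803 mol/L

n(S2O3^2-) = 0.01961 × 0.03945 = 7.736 × 10^-4 mol
n(I2) = n(S2O3^2-)/2 = 3.868 × 10^-4 mol
n(H2O2) in the aliquot = 3.868 × 10^-4 mol (1:1 ratio)
[H2O2] = 3.868 × 10^-4 / 0.01017 = 0.03803 mol/L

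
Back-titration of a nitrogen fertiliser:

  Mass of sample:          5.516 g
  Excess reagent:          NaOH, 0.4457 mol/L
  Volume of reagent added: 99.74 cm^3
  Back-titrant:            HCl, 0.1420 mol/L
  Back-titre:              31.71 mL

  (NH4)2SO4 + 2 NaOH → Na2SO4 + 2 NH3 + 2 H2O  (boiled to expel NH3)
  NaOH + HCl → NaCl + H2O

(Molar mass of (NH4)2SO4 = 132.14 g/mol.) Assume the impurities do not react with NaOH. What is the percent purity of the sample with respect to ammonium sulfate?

n(NaOH) added = 0.09974 × 0.4457 = 0.04445 mol
n(HCl) used in back-titration = 0.03171 × 0.1420 = 4.503 × 10^-3 mol
n(NaOH) left over = 4.503 × 10^-3 mol (1:1 ratio)
n(NaOH) consumed by analyte = 0.04445 − 4.503 × 10^-3 = 0.03995 mol
From the 1:2 ratio, n((NH4)2SO4) = 1/2 × 0.03995 = 0.01998 mol
mass of (NH4)2SO4 = 0.01998 × 132.14 = 2.640 g
% (NH4)2SO4 = 2.640 / 5.516 × 100 = 47.85 %

47.85 %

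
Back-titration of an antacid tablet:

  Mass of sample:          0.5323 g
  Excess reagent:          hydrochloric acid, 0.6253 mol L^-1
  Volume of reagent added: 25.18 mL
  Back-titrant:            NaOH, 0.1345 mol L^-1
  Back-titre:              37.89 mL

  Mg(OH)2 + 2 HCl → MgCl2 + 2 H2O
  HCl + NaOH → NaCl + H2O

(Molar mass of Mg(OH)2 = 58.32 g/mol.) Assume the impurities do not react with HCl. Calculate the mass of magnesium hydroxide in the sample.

n(HCl) added = 0.02518 × 0.6253 = 0.01575 mol
n(NaOH) used in back-titration = 0.03789 × 0.1345 = 5.096 × 10^-3 mol
n(HCl) left over = 5.096 × 10^-3 mol (1:1 ratio)
n(HCl) consumed by analyte = 0.01575 − 5.096 × 10^-3 = 0.01065 mol
From the 1:2 ratio, n(Mg(OH)2) = 1/2 × 0.01065 = 5.324 × 10^-3 mol
mass of Mg(OH)2 = 5.324 × 10^-3 × 58.32 = 0.3105 g

0.3105 g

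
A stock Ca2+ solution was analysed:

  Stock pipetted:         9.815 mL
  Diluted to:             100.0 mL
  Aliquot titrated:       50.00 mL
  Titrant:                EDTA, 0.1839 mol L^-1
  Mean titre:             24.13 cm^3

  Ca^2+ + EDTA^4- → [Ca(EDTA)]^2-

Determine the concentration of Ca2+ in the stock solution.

n(EDTA) = 0.02413 × 0.1839 = 4.438 × 10^-3 mol
n(Ca2+) in the aliquot = 4.438 × 10^-3 mol (1:1 ratio)
[Ca2+]_dilute = 4.438 × 10^-3 / 0.05000 = 0.08875 mol/L
Dilution factor = 100.0 / 9.815 = 10.19
[Ca2+]_stock = 0.08875 × 10.19 = 0.9042 mol/L

0.9042 mol/L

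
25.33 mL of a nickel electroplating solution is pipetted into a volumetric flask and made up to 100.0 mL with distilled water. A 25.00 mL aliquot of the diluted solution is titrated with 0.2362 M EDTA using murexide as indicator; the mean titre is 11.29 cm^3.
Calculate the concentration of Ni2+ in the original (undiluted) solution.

0.4211 M

Ni^2+ + EDTA^4- → [Ni(EDTA)]^2-
n(EDTA) = 0.01129 × 0.2362 = 2.667 × 10^-3 mol
n(Ni2+) in the aliquot = 2.667 × 10^-3 mol (1:1 ratio)
[Ni2+]_dilute = 2.667 × 10^-3 / 0.02500 = 0.1067 mol/L
Dilution factor = 100.0 / 25.33 = 3.948
[Ni2+]_stock = 0.1067 × 3.948 = 0.4211 mol/L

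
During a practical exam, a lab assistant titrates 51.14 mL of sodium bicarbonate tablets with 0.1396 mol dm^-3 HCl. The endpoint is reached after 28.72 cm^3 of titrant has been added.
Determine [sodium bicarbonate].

0.07840 mol/L

NaHCO3 + HCl → NaCl + H2O + CO2
n(HCl) = 0.02872 L × 0.1396 mol/L = 4.009 × 10^-3 mol
n(NaHCO3) = 4.009 × 10^-3 mol (1:1 mole ratio)
[NaHCO3] = 4.009 × 10^-3 mol / 0.05114 L = 0.07840 mol/L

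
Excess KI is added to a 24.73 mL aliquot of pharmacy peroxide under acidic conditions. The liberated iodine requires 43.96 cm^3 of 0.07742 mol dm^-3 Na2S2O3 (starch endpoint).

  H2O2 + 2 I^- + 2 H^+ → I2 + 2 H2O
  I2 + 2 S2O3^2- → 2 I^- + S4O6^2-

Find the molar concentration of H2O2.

n(S2O3^2-) = 0.04396 × 0.07742 = 3.403 × 10^-3 mol
n(I2) = n(S2O3^2-)/2 = 1.702 × 10^-3 mol
n(H2O2) in the aliquot = 1.702 × 10^-3 mol (1:1 ratio)
[H2O2] = 1.702 × 10^-3 / 0.02473 = 0.06881 mol/L

0.06881 mol/L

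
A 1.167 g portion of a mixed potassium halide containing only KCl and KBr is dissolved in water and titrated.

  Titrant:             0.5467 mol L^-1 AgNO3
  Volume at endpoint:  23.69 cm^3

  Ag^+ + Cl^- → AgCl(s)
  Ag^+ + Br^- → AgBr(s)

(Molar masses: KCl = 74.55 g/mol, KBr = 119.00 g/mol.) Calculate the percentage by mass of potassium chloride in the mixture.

n(AgNO3) = 0.02369 × 0.5467 = 0.01295 mol
Let x = n(KCl), y = n(KBr).
Titrant: 1x + 1y = 0.01295;  mass: 74.55x + 119.00y = 1.167
Solving, x = 8.419 × 10^-3 mol, y = 4.533 × 10^-3 mol
mass of KCl = 8.419 × 10^-3 × 74.55 = 0.6276 g
% KCl = 0.6276 / 1.167 × 100 = 53.78 %

53.78 %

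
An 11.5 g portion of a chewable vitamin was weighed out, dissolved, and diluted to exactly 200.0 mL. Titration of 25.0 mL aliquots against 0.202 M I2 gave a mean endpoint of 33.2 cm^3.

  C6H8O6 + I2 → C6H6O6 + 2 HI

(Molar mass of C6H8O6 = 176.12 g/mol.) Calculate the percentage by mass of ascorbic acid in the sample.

n(I2) per titration = 0.0332 × 0.202 = 6.71 × 10^-3 mol
n(C6H8O6) in each aliquot = 6.71 × 10^-3 mol (1:1 ratio)
n(C6H8O6) in the whole flask = 6.71 × 10^-3 × 200.0/25.0 = 0.0537 mol
mass of C6H8O6 = 0.0537 × 176.12 = 9.45 g
% C6H8O6 = 9.45 / 11.5 × 100 = 82.2 %

82.2 %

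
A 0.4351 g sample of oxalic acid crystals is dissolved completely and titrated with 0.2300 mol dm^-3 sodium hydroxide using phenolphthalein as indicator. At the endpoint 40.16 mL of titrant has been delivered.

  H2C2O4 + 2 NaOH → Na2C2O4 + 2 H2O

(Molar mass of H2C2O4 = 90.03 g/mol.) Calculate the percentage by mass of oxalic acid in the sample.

95.56 %

n(NaOH) = 0.04016 L × 0.2300 mol/L = 9.237 × 10^-3 mol
From the 1:2 ratio, n(H2C2O4) = 1/2 × 9.237 × 10^-3 = 4.618 × 10^-3 mol
mass of H2C2O4 = 4.618 × 10^-3 × 90.03 g/mol = 0.4158 g
% H2C2O4 = 0.4158 / 0.4351 × 100 = 95.56 %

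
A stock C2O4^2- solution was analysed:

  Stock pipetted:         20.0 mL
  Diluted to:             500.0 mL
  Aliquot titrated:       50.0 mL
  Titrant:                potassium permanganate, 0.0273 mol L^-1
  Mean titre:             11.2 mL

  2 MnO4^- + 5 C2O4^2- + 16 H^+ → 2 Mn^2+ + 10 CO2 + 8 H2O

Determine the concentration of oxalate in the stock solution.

n(KMnO4) = 0.0112 × 0.0273 = 3.06 × 10^-4 mol
From the 5:2 ratio, n(C2O4^2-) in the aliquot = 5/2 × 3.06 × 10^-4 = 7.64 × 10^-4 mol
[C2O4^2-]_dilute = 7.64 × 10^-4 / 0.0500 = 0.0153 mol/L
Dilution factor = 500.0 / 20.0 = 25.00
[C2O4^2-]_stock = 0.0153 × 25.00 = 0.382 mol/L

0.382 mol/L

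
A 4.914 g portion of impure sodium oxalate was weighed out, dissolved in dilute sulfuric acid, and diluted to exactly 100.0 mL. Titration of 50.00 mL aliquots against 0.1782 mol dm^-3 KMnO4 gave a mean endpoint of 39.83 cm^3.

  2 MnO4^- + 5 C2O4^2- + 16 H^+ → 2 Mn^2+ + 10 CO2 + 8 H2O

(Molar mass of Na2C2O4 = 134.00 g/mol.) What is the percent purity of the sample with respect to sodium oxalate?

n(KMnO4) per titration = 0.03983 × 0.1782 = 7.098 × 10^-3 mol
From the 5:2 ratio, n(Na2C2O4) in each aliquot = 5/2 × 7.098 × 10^-3 = 0.01774 mol
n(Na2C2O4) in the whole flask = 0.01774 × 100.0/50.00 = 0.03549 mol
mass of Na2C2O4 = 0.03549 × 134.00 = 4.755 g
% Na2C2O4 = 4.755 / 4.914 × 100 = 96.77 %

96.77 %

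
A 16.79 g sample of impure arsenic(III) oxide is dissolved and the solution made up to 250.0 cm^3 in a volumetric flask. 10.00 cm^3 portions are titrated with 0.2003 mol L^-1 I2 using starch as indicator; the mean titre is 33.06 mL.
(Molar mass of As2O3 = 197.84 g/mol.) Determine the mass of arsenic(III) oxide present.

As2O3 + 2 I2 + 2 H2O → As2O5 + 4 HI
n(I2) per titration = 0.03306 × 0.2003 = 6.622 × 10^-3 mol
From the 1:2 ratio, n(As2O3) in each aliquot = 1/2 × 6.622 × 10^-3 = 3.311 × 10^-3 mol
n(As2O3) in the whole flask = 3.311 × 10^-3 × 250.0/10.00 = 0.08277 mol
mass of As2O3 = 0.08277 × 197.84 = 16.38 g

16.38 g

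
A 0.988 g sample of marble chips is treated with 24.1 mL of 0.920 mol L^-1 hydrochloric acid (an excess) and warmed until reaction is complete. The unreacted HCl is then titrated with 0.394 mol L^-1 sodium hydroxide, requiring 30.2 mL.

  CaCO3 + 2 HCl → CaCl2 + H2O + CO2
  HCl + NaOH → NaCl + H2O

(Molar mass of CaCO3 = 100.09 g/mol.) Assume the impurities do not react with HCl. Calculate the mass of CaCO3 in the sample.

0.514 g

n(HCl) added = 0.0241 × 0.920 = 0.0222 mol
n(NaOH) used in back-titration = 0.0302 × 0.394 = 0.0119 mol
n(HCl) left over = 0.0119 mol (1:1 ratio)
n(HCl) consumed by analyte = 0.0222 − 0.0119 = 0.0103 mol
From the 1:2 ratio, n(CaCO3) = 1/2 × 0.0103 = 5.14 × 10^-3 mol
mass of CaCO3 = 5.14 × 10^-3 × 100.09 = 0.514 g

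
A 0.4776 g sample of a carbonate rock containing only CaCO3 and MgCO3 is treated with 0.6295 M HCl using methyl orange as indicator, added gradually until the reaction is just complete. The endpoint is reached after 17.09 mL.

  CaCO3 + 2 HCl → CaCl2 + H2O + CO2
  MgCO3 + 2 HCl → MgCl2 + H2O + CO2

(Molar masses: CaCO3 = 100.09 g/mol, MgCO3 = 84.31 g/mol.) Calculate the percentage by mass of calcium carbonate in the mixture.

31.99 %

n(HCl) = 0.01709 × 0.6295 = 0.01076 mol
Let x = n(CaCO3), y = n(MgCO3).
Titrant: 2x + 2y = 0.01076;  mass: 100.09x + 84.31y = 0.4776
Solving, x = 1.527 × 10^-3 mol, y = 3.852 × 10^-3 mol
mass of CaCO3 = 1.527 × 10^-3 × 100.09 = 0.1528 g
% CaCO3 = 0.1528 / 0.4776 × 100 = 31.99 %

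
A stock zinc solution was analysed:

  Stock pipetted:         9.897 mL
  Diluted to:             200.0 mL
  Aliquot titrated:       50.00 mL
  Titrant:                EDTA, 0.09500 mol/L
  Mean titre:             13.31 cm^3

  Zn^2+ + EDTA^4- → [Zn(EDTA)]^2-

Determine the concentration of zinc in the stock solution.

0.5110 mol/L

n(EDTA) = 0.01331 × 0.09500 = 1.264 × 10^-3 mol
n(Zn2+) in the aliquot = 1.264 × 10^-3 mol (1:1 ratio)
[Zn2+]_dilute = 1.264 × 10^-3 / 0.05000 = 0.02529 mol/L
Dilution factor = 200.0 / 9.897 = 20.21
[Zn2+]_stock = 0.02529 × 20.21 = 0.5110 mol/L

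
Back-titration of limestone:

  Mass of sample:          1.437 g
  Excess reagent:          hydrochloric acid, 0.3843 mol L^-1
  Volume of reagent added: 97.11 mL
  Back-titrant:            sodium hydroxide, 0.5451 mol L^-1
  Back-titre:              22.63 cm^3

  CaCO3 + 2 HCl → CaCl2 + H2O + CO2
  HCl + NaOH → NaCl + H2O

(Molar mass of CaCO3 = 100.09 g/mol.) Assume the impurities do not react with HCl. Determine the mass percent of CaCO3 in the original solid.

n(HCl) added = 0.09711 × 0.3843 = 0.03732 mol
n(NaOH) used in back-titration = 0.02263 × 0.5451 = 0.01234 mol
n(HCl) left over = 0.01234 mol (1:1 ratio)
n(HCl) consumed by analyte = 0.03732 − 0.01234 = 0.02498 mol
From the 1:2 ratio, n(CaCO3) = 1/2 × 0.02498 = 0.01249 mol
mass of CaCO3 = 0.01249 × 100.09 = 1.250 g
% CaCO3 = 1.250 / 1.437 × 100 = 87.01 %

87.01 %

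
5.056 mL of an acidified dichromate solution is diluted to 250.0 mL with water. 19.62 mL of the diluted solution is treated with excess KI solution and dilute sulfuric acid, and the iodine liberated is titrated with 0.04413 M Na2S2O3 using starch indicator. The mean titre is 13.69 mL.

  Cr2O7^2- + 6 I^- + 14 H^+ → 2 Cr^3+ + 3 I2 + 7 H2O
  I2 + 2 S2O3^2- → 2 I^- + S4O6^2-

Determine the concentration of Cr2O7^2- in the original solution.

0.2538 M

n(S2O3^2-) = 0.01369 × 0.04413 = 6.041 × 10^-4 mol
n(I2) = n(S2O3^2-)/2 = 3.021 × 10^-4 mol
From the 1:3 ratio, n(Cr2O7^2-) in the aliquot = 1/3 × 3.021 × 10^-4 = 1.007 × 10^-4 mol
[Cr2O7^2-]_dilute = 1.007 × 10^-4 / 0.01962 = 0.005132 mol/L
[Cr2O7^2-]_original = 0.005132 × 250.0/5.056 = 0.2538 mol/L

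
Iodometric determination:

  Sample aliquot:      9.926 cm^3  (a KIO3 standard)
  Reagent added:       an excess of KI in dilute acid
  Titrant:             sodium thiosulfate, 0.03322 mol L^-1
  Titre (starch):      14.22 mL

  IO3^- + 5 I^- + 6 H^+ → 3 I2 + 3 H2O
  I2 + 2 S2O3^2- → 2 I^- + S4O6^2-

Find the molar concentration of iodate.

0.007932 mol/L

n(S2O3^2-) = 0.01422 × 0.03322 = 4.724 × 10^-4 mol
n(I2) = n(S2O3^2-)/2 = 2.362 × 10^-4 mol
From the 1:3 ratio, n(IO3^-) in the aliquot = 1/3 × 2.362 × 10^-4 = 7.873 × 10^-5 mol
[IO3^-] = 7.873 × 10^-5 / 0.009926 = 0.007932 mol/L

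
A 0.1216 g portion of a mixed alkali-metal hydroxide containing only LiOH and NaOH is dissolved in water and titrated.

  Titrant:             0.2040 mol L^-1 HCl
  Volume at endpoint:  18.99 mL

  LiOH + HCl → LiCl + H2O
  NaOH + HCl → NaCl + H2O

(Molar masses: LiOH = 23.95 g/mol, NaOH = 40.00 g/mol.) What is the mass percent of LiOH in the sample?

n(HCl) = 0.01899 × 0.2040 = 3.874 × 10^-3 mol
Let x = n(LiOH), y = n(NaOH).
Titrant: 1x + 1y = 3.874 × 10^-3;  mass: 23.95x + 40.00y = 0.1216
Solving, x = 2.078 × 10^-3 mol, y = 1.796 × 10^-3 mol
mass of LiOH = 2.078 × 10^-3 × 23.95 = 0.04978 g
% LiOH = 0.04978 / 0.1216 × 100 = 40.94 %

40.94 %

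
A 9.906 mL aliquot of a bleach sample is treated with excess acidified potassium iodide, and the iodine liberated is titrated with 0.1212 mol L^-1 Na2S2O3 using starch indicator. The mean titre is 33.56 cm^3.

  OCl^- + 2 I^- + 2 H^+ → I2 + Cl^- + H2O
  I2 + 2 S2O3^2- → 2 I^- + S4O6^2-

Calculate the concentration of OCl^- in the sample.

0.2053 mol/L

n(S2O3^2-) = 0.03356 × 0.1212 = 4.067 × 10^-3 mol
n(I2) = n(S2O3^2-)/2 = 2.034 × 10^-3 mol
n(OCl^-) in the aliquot = 2.034 × 10^-3 mol (1:1 ratio)
[OCl^-] = 2.034 × 10^-3 / 0.009906 = 0.2053 mol/L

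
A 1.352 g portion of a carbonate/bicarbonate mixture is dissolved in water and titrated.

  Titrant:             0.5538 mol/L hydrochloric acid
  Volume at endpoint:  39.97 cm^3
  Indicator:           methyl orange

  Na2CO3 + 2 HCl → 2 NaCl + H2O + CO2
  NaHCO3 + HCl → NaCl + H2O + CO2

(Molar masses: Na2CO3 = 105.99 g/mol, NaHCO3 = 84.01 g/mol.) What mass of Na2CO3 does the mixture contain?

0.8673 g

n(HCl) = 0.03997 × 0.5538 = 0.02214 mol
Let x = n(Na2CO3), y = n(NaHCO3).
Titrant: 2x + 1y = 0.02214;  mass: 105.99x + 84.01y = 1.352
Solving, x = 8.183 × 10^-3 mol, y = 5.769 × 10^-3 mol
mass of Na2CO3 = 8.183 × 10^-3 × 105.99 = 0.8673 g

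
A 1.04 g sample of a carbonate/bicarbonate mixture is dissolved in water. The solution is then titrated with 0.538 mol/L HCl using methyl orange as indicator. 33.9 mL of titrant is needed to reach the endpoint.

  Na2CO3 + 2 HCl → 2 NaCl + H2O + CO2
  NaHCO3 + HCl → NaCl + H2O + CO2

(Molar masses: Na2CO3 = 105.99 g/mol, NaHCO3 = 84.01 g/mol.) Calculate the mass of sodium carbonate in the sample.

0.841 g

n(HCl) = 0.0339 × 0.538 = 0.0182 mol
Let x = n(Na2CO3), y = n(NaHCO3).
Titrant: 2x + 1y = 0.0182;  mass: 105.99x + 84.01y = 1.04
Solving, x = 7.93 × 10^-3 mol, y = 2.37 × 10^-3 mol
mass of Na2CO3 = 7.93 × 10^-3 × 105.99 = 0.841 g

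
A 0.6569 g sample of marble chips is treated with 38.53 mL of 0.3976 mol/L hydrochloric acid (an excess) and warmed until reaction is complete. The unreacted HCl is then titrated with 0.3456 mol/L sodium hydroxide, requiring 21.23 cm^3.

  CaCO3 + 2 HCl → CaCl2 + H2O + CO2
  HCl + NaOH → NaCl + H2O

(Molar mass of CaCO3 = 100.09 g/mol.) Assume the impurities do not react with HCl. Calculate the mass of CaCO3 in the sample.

n(HCl) added = 0.03853 × 0.3976 = 0.01532 mol
n(NaOH) used in back-titration = 0.02123 × 0.3456 = 7.337 × 10^-3 mol
n(HCl) left over = 7.337 × 10^-3 mol (1:1 ratio)
n(HCl) consumed by analyte = 0.01532 − 7.337 × 10^-3 = 7.982 × 10^-3 mol
From the 1:2 ratio, n(CaCO3) = 1/2 × 7.982 × 10^-3 = 3.991 × 10^-3 mol
mass of CaCO3 = 3.991 × 10^-3 × 100.09 = 0.3995 g

0.3995 g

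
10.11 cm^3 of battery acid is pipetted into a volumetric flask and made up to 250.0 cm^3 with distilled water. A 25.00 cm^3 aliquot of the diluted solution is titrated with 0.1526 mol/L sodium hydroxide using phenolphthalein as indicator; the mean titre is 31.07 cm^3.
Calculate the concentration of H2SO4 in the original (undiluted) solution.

2.345 mol/L

H2SO4 + 2 NaOH → Na2SO4 + 2 H2O
n(NaOH) = 0.03107 × 0.1526 = 4.741 × 10^-3 mol
From the 1:2 ratio, n(H2SO4) in the aliquot = 1/2 × 4.741 × 10^-3 = 2.371 × 10^-3 mol
[H2SO4]_dilute = 2.371 × 10^-3 / 0.02500 = 0.09483 mol/L
Dilution factor = 250.0 / 10.11 = 24.73
[H2SO4]_stock = 0.09483 × 24.73 = 2.345 mol/L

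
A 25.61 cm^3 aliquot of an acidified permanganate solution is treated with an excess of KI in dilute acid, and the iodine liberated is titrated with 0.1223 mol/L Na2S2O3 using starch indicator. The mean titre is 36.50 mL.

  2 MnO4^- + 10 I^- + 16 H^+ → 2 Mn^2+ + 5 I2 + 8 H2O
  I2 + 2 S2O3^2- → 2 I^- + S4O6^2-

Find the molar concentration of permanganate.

n(S2O3^2-) = 0.03650 × 0.1223 = 4.464 × 10^-3 mol
n(I2) = n(S2O3^2-)/2 = 2.232 × 10^-3 mol
From the 2:5 ratio, n(MnO4^-) in the aliquot = 2/5 × 2.232 × 10^-3 = 8.928 × 10^-4 mol
[MnO4^-] = 8.928 × 10^-4 / 0.02561 = 0.03486 mol/L

0.03486 mol/L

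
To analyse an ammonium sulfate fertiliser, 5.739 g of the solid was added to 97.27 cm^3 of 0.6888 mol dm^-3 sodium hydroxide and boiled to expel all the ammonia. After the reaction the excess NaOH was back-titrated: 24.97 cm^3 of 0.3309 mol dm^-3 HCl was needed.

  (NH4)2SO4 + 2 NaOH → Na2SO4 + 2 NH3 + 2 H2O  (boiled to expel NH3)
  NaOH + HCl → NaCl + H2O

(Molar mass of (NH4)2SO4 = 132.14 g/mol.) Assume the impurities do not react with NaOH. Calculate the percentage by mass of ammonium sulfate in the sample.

67.62 %

n(NaOH) added = 0.09727 × 0.6888 = 0.06700 mol
n(HCl) used in back-titration = 0.02497 × 0.3309 = 8.263 × 10^-3 mol
n(NaOH) left over = 8.263 × 10^-3 mol (1:1 ratio)
n(NaOH) consumed by analyte = 0.06700 − 8.263 × 10^-3 = 0.05874 mol
From the 1:2 ratio, n((NH4)2SO4) = 1/2 × 0.05874 = 0.02937 mol
mass of (NH4)2SO4 = 0.02937 × 132.14 = 3.881 g
% (NH4)2SO4 = 3.881 / 5.739 × 100 = 67.62 %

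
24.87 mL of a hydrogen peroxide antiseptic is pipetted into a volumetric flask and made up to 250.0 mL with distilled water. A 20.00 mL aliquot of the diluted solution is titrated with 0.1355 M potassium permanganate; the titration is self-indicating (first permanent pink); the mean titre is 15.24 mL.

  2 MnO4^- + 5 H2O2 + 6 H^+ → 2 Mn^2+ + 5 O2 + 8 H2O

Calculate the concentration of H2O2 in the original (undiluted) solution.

2.595 M

n(KMnO4) = 0.01524 × 0.1355 = 2.065 × 10^-3 mol
From the 5:2 ratio, n(H2O2) in the aliquot = 5/2 × 2.065 × 10^-3 = 5.163 × 10^-3 mol
[H2O2]_dilute = 5.163 × 10^-3 / 0.02000 = 0.2581 mol/L
Dilution factor = 250.0 / 24.87 = 10.05
[H2O2]_stock = 0.2581 × 10.05 = 2.595 mol/L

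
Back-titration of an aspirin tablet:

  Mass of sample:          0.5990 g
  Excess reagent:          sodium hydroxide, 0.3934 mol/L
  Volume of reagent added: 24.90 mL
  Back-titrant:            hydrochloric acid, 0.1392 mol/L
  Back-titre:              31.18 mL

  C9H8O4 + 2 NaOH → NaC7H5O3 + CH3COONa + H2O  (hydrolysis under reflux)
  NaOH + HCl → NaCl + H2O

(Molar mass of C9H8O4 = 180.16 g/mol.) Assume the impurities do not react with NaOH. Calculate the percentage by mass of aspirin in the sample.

82.04 %

n(NaOH) added = 0.02490 × 0.3934 = 9.796 × 10^-3 mol
n(HCl) used in back-titration = 0.03118 × 0.1392 = 4.340 × 10^-3 mol
n(NaOH) left over = 4.340 × 10^-3 mol (1:1 ratio)
n(NaOH) consumed by analyte = 9.796 × 10^-3 − 4.340 × 10^-3 = 5.455 × 10^-3 mol
From the 1:2 ratio, n(C9H8O4) = 1/2 × 5.455 × 10^-3 = 2.728 × 10^-3 mol
mass of C9H8O4 = 2.728 × 10^-3 × 180.16 = 0.4914 g
% C9H8O4 = 0.4914 / 0.5990 × 100 = 82.04 %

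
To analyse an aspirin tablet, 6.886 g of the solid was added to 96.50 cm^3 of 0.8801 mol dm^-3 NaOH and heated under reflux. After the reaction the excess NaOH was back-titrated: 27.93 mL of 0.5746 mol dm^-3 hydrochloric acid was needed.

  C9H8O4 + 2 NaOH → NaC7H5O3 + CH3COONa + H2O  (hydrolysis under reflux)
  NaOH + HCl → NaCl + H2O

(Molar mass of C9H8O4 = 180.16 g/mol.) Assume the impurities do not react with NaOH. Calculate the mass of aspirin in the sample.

6.205 g

n(NaOH) added = 0.09650 × 0.8801 = 0.08493 mol
n(HCl) used in back-titration = 0.02793 × 0.5746 = 0.01605 mol
n(NaOH) left over = 0.01605 mol (1:1 ratio)
n(NaOH) consumed by analyte = 0.08493 − 0.01605 = 0.06888 mol
From the 1:2 ratio, n(C9H8O4) = 1/2 × 0.06888 = 0.03444 mol
mass of C9H8O4 = 0.03444 × 180.16 = 6.205 g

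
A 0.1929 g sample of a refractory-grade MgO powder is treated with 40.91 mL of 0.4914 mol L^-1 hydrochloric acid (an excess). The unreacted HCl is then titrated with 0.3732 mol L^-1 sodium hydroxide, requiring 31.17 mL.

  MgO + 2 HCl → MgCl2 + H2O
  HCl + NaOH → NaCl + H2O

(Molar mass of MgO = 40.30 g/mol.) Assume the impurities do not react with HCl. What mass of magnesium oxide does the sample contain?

0.1707 g

n(HCl) added = 0.04091 × 0.4914 = 0.02010 mol
n(NaOH) used in back-titration = 0.03117 × 0.3732 = 0.01163 mol
n(HCl) left over = 0.01163 mol (1:1 ratio)
n(HCl) consumed by analyte = 0.02010 − 0.01163 = 8.471 × 10^-3 mol
From the 1:2 ratio, n(MgO) = 1/2 × 8.471 × 10^-3 = 4.235 × 10^-3 mol
mass of MgO = 4.235 × 10^-3 × 40.30 = 0.1707 g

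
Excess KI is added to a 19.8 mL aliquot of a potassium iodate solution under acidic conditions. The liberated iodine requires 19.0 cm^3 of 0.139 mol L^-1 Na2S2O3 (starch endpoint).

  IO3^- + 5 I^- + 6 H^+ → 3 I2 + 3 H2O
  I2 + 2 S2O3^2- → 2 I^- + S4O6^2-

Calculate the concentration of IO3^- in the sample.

n(S2O3^2-) = 0.0190 × 0.139 = 2.64 × 10^-3 mol
n(I2) = n(S2O3^2-)/2 = 1.32 × 10^-3 mol
From the 1:3 ratio, n(IO3^-) in the aliquot = 1/3 × 1.32 × 10^-3 = 4.40 × 10^-4 mol
[IO3^-] = 4.40 × 10^-4 / 0.0198 = 0.0222 mol/L

0.0222 mol/L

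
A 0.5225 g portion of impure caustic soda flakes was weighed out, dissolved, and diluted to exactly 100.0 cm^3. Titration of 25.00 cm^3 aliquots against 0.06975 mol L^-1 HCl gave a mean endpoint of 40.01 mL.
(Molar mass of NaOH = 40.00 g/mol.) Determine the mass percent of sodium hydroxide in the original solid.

85.46 %

NaOH + HCl → NaCl + H2O
n(HCl) per titration = 0.04001 × 0.06975 = 2.791 × 10^-3 mol
n(NaOH) in each aliquot = 2.791 × 10^-3 mol (1:1 ratio)
n(NaOH) in the whole flask = 2.791 × 10^-3 × 100.0/25.00 = 0.01116 mol
mass of NaOH = 0.01116 × 40.00 = 0.4465 g
% NaOH = 0.4465 / 0.5225 × 100 = 85.46 %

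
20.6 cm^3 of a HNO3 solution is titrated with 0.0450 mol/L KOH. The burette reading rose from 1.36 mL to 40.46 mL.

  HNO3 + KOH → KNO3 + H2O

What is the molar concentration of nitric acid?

n(KOH) = 0.0391 L × 0.0450 mol/L = 1.76 × 10^-3 mol
n(HNO3) = 1.76 × 10^-3 mol (1:1 mole ratio)
[HNO3] = 1.76 × 10^-3 mol / 0.0206 L = 0.0854 mol/L

0.0854 mol/L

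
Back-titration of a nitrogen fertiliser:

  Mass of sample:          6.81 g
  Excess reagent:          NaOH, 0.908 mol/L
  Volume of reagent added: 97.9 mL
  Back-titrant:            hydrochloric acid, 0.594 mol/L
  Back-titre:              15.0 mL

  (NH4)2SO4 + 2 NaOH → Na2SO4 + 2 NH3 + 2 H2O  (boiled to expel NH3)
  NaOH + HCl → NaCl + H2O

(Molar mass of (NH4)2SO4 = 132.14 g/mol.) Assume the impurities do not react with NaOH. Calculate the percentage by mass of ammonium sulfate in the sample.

n(NaOH) added = 0.0979 × 0.908 = 0.0889 mol
n(HCl) used in back-titration = 0.0150 × 0.594 = 8.91 × 10^-3 mol
n(NaOH) left over = 8.91 × 10^-3 mol (1:1 ratio)
n(NaOH) consumed by analyte = 0.0889 − 8.91 × 10^-3 = 0.0800 mol
From the 1:2 ratio, n((NH4)2SO4) = 1/2 × 0.0800 = 0.0400 mol
mass of (NH4)2SO4 = 0.0400 × 132.14 = 5.28 g
% (NH4)2SO4 = 5.28 / 6.81 × 100 = 77.6 %

77.6 %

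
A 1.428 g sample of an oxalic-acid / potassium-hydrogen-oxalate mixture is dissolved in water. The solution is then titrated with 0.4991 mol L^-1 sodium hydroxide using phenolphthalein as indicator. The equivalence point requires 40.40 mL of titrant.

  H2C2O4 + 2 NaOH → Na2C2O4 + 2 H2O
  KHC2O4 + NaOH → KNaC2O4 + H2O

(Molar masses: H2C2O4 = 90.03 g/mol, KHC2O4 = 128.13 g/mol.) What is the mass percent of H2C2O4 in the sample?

n(NaOH) = 0.04040 × 0.4991 = 0.02016 mol
Let x = n(H2C2O4), y = n(KHC2O4).
Titrant: 2x + 1y = 0.02016;  mass: 90.03x + 128.13y = 1.428
Solving, x = 6.952 × 10^-3 mol, y = 6.260 × 10^-3 mol
mass of H2C2O4 = 6.952 × 10^-3 × 90.03 = 0.6259 g
% H2C2O4 = 0.6259 / 1.428 × 100 = 43.83 %

43.83 %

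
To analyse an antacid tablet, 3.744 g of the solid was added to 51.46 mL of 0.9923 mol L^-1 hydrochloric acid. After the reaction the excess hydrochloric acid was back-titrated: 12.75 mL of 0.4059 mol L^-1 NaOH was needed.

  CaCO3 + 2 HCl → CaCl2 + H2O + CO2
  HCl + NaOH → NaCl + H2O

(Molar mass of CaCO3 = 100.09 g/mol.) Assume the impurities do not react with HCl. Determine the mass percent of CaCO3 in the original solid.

61.34 %

n(HCl) added = 0.05146 × 0.9923 = 0.05106 mol
n(NaOH) used in back-titration = 0.01275 × 0.4059 = 5.175 × 10^-3 mol
n(HCl) left over = 5.175 × 10^-3 mol (1:1 ratio)
n(HCl) consumed by analyte = 0.05106 − 5.175 × 10^-3 = 0.04589 mol
From the 1:2 ratio, n(CaCO3) = 1/2 × 0.04589 = 0.02294 mol
mass of CaCO3 = 0.02294 × 100.09 = 2.296 g
% CaCO3 = 2.296 / 3.744 × 100 = 61.34 %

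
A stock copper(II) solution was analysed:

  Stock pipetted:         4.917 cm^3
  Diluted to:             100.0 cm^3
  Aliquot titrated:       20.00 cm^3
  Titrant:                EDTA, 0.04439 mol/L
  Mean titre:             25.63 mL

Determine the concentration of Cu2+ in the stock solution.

1.157 mol/L

Cu^2+ + EDTA^4- → [Cu(EDTA)]^2-
n(EDTA) = 0.02563 × 0.04439 = 1.138 × 10^-3 mol
n(Cu2+) in the aliquot = 1.138 × 10^-3 mol (1:1 ratio)
[Cu2+]_dilute = 1.138 × 10^-3 / 0.02000 = 0.05689 mol/L
Dilution factor = 100.0 / 4.917 = 20.34
[Cu2+]_stock = 0.05689 × 20.34 = 1.157 mol/L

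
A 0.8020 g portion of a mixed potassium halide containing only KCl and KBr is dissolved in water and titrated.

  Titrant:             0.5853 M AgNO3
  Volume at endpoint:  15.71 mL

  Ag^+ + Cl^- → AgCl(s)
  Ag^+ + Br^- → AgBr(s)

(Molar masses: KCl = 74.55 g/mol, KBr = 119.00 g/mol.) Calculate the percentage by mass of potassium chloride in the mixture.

n(AgNO3) = 0.01571 × 0.5853 = 9.195 × 10^-3 mol
Let x = n(KCl), y = n(KBr).
Titrant: 1x + 1y = 9.195 × 10^-3;  mass: 74.55x + 119.00y = 0.8020
Solving, x = 6.574 × 10^-3 mol, y = 2.621 × 10^-3 mol
mass of KCl = 6.574 × 10^-3 × 74.55 = 0.4901 g
% KCl = 0.4901 / 0.8020 × 100 = 61.11 %

61.11 %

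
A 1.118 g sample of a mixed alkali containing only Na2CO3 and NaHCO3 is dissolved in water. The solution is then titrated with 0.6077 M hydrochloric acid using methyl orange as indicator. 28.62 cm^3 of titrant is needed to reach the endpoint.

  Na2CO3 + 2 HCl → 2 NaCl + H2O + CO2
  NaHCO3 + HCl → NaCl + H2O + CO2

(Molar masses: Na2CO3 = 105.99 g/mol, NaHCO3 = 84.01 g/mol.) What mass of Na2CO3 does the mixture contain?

0.5863 g

n(HCl) = 0.02862 × 0.6077 = 0.01739 mol
Let x = n(Na2CO3), y = n(NaHCO3).
Titrant: 2x + 1y = 0.01739;  mass: 105.99x + 84.01y = 1.118
Solving, x = 5.532 × 10^-3 mol, y = 6.329 × 10^-3 mol
mass of Na2CO3 = 5.532 × 10^-3 × 105.99 = 0.5863 g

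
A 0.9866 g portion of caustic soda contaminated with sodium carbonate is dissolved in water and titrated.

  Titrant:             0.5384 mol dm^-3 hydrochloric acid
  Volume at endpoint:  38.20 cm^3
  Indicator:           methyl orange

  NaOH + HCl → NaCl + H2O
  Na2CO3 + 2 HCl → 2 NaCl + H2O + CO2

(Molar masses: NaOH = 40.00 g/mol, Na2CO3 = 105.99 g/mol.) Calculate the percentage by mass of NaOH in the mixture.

32.24 %

n(HCl) = 0.03820 × 0.5384 = 0.02057 mol
Let x = n(NaOH), y = n(Na2CO3).
Titrant: 1x + 2y = 0.02057;  mass: 40.00x + 105.99y = 0.9866
Solving, x = 7.952 × 10^-3 mol, y = 6.307 × 10^-3 mol
mass of NaOH = 7.952 × 10^-3 × 40.00 = 0.3181 g
% NaOH = 0.3181 / 0.9866 × 100 = 32.24 %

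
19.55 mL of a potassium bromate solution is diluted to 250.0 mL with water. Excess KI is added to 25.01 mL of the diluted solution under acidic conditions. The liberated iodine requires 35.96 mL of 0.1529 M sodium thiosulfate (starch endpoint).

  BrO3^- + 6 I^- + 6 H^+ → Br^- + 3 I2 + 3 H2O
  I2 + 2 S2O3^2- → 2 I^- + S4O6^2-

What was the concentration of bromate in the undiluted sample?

0.4685 M

n(S2O3^2-) = 0.03596 × 0.1529 = 5.498 × 10^-3 mol
n(I2) = n(S2O3^2-)/2 = 2.749 × 10^-3 mol
From the 1:3 ratio, n(BrO3^-) in the aliquot = 1/3 × 2.749 × 10^-3 = 9.164 × 10^-4 mol
[BrO3^-]_dilute = 9.164 × 10^-4 / 0.02501 = 0.03664 mol/L
[BrO3^-]_original = 0.03664 × 250.0/19.55 = 0.4685 mol/L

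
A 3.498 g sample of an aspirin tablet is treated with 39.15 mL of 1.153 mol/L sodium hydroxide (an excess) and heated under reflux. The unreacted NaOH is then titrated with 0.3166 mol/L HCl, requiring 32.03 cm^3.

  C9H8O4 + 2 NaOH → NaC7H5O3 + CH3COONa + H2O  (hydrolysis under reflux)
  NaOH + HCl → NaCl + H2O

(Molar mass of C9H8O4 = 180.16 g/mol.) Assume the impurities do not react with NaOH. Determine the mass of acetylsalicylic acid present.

n(NaOH) added = 0.03915 × 1.153 = 0.04514 mol
n(HCl) used in back-titration = 0.03203 × 0.3166 = 0.01014 mol
n(NaOH) left over = 0.01014 mol (1:1 ratio)
n(NaOH) consumed by analyte = 0.04514 − 0.01014 = 0.03500 mol
From the 1:2 ratio, n(C9H8O4) = 1/2 × 0.03500 = 0.01750 mol
mass of C9H8O4 = 0.01750 × 180.16 = 3.153 g

3.153 g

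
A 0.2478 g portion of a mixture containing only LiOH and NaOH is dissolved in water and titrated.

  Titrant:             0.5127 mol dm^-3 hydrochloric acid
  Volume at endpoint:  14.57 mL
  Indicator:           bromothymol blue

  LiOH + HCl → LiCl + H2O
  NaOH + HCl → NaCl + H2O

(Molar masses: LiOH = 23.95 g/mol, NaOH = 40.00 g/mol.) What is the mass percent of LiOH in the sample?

30.71 %

n(HCl) = 0.01457 × 0.5127 = 7.470 × 10^-3 mol
Let x = n(LiOH), y = n(NaOH).
Titrant: 1x + 1y = 7.470 × 10^-3;  mass: 23.95x + 40.00y = 0.2478
Solving, x = 3.178 × 10^-3 mol, y = 4.292 × 10^-3 mol
mass of LiOH = 3.178 × 10^-3 × 23.95 = 0.07611 g
% LiOH = 0.07611 / 0.2478 × 100 = 30.71 %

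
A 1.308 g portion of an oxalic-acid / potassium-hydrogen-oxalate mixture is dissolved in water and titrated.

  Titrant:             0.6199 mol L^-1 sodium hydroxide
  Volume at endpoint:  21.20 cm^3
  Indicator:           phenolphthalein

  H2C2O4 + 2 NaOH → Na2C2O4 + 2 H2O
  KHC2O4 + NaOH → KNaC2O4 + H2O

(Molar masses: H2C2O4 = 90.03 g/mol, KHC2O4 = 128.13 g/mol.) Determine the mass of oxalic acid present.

0.2036 g

n(NaOH) = 0.02120 × 0.6199 = 0.01314 mol
Let x = n(H2C2O4), y = n(KHC2O4).
Titrant: 2x + 1y = 0.01314;  mass: 90.03x + 128.13y = 1.308
Solving, x = 2.261 × 10^-3 mol, y = 8.620 × 10^-3 mol
mass of H2C2O4 = 2.261 × 10^-3 × 90.03 = 0.2036 g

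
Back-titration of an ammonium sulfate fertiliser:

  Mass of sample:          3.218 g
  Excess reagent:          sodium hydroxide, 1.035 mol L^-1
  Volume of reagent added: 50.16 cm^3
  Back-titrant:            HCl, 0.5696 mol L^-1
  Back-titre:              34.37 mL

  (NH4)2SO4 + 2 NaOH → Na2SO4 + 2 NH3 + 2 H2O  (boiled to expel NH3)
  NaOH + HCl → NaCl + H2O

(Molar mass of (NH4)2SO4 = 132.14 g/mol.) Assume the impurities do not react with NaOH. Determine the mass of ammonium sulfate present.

n(NaOH) added = 0.05016 × 1.035 = 0.05192 mol
n(HCl) used in back-titration = 0.03437 × 0.5696 = 0.01958 mol
n(NaOH) left over = 0.01958 mol (1:1 ratio)
n(NaOH) consumed by analyte = 0.05192 − 0.01958 = 0.03234 mol
From the 1:2 ratio, n((NH4)2SO4) = 1/2 × 0.03234 = 0.01617 mol
mass of (NH4)2SO4 = 0.01617 × 132.14 = 2.137 g

2.137 g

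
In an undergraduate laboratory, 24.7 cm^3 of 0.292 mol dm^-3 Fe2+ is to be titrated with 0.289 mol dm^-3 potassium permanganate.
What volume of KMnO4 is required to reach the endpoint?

4.99 mL

MnO4^- + 5 Fe^2+ + 8 H^+ → Mn^2+ + 5 Fe^3+ + 4 H2O
n(Fe2+) = 0.0247 L × 0.292 mol/L = 7.21 × 10^-3 mol
From the 1:5 stoichiometry, n(KMnO4) = 1/5 × 7.21 × 10^-3 = 1.44 × 10^-3 mol
V(KMnO4) = 1.44 × 10^-3 mol / 0.289 mol/L = 0.00499 L = 4.99 mL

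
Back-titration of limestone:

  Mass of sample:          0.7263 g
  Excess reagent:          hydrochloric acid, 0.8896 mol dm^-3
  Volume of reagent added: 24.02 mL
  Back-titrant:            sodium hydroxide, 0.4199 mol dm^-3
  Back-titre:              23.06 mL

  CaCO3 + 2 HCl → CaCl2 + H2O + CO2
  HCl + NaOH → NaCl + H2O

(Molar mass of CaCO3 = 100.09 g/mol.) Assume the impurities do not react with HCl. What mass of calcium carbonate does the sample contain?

n(HCl) added = 0.02402 × 0.8896 = 0.02137 mol
n(NaOH) used in back-titration = 0.02306 × 0.4199 = 9.683 × 10^-3 mol
n(HCl) left over = 9.683 × 10^-3 mol (1:1 ratio)
n(HCl) consumed by analyte = 0.02137 − 9.683 × 10^-3 = 0.01169 mol
From the 1:2 ratio, n(CaCO3) = 1/2 × 0.01169 = 5.843 × 10^-3 mol
mass of CaCO3 = 5.843 × 10^-3 × 100.09 = 0.5848 g

0.5848 g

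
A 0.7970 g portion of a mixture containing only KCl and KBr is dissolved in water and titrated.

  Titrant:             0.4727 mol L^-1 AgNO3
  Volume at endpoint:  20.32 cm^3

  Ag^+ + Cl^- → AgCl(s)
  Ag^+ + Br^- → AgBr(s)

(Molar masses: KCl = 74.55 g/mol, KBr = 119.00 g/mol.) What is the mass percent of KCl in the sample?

72.82 %

n(AgNO3) = 0.02032 × 0.4727 = 9.605 × 10^-3 mol
Let x = n(KCl), y = n(KBr).
Titrant: 1x + 1y = 9.605 × 10^-3;  mass: 74.55x + 119.00y = 0.7970
Solving, x = 7.785 × 10^-3 mol, y = 1.821 × 10^-3 mol
mass of KCl = 7.785 × 10^-3 × 74.55 = 0.5803 g
% KCl = 0.5803 / 0.7970 × 100 = 72.82 %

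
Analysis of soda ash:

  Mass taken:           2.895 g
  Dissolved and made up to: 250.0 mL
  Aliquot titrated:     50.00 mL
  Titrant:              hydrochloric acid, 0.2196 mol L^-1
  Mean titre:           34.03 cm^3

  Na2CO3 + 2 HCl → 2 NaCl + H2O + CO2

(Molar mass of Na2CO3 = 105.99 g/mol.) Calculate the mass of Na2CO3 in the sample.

1.980 g

n(HCl) per titration = 0.03403 × 0.2196 = 7.473 × 10^-3 mol
From the 1:2 ratio, n(Na2CO3) in each aliquot = 1/2 × 7.473 × 10^-3 = 3.736 × 10^-3 mol
n(Na2CO3) in the whole flask = 3.736 × 10^-3 × 250.0/50.00 = 0.01868 mol
mass of Na2CO3 = 0.01868 × 105.99 = 1.980 g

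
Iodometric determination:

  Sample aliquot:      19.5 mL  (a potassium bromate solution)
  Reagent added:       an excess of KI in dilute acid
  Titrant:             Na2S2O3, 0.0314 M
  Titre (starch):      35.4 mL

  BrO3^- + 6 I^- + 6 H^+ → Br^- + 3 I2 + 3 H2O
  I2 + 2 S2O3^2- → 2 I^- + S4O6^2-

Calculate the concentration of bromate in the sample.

0.00950 M

n(S2O3^2-) = 0.0354 × 0.0314 = 1.11 × 10^-3 mol
n(I2) = n(S2O3^2-)/2 = 5.56 × 10^-4 mol
From the 1:3 ratio, n(BrO3^-) in the aliquot = 1/3 × 5.56 × 10^-4 = 1.85 × 10^-4 mol
[BrO3^-] = 1.85 × 10^-4 / 0.0195 = 0.00950 mol/L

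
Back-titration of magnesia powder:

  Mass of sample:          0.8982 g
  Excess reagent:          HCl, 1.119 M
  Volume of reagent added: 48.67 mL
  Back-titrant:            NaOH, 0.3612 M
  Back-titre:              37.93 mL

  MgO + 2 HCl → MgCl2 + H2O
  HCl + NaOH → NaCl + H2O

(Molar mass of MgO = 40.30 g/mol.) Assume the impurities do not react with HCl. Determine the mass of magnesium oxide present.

0.8213 g

n(HCl) added = 0.04867 × 1.119 = 0.05446 mol
n(NaOH) used in back-titration = 0.03793 × 0.3612 = 0.01370 mol
n(HCl) left over = 0.01370 mol (1:1 ratio)
n(HCl) consumed by analyte = 0.05446 − 0.01370 = 0.04076 mol
From the 1:2 ratio, n(MgO) = 1/2 × 0.04076 = 0.02038 mol
mass of MgO = 0.02038 × 40.30 = 0.8213 g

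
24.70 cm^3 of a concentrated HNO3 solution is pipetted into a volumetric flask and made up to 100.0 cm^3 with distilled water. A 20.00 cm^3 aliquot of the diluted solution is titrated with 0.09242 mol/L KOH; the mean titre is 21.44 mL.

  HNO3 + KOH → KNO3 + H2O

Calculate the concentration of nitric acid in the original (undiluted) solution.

n(KOH) = 0.02144 × 0.09242 = 1.981 × 10^-3 mol
n(HNO3) in the aliquot = 1.981 × 10^-3 mol (1:1 ratio)
[HNO3]_dilute = 1.981 × 10^-3 / 0.02000 = 0.09907 mol/L
Dilution factor = 100.0 / 24.70 = 4.049
[HNO3]_stock = 0.09907 × 4.049 = 0.4011 mol/L

0.4011 mol/L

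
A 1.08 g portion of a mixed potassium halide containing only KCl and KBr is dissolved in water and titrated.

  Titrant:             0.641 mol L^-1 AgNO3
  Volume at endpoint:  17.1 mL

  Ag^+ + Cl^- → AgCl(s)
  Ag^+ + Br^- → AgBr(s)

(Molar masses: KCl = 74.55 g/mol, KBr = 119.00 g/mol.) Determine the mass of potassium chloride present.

n(AgNO3) = 0.0171 × 0.641 = 0.0110 mol
Let x = n(KCl), y = n(KBr).
Titrant: 1x + 1y = 0.0110;  mass: 74.55x + 119.00y = 1.08
Solving, x = 5.05 × 10^-3 mol, y = 5.91 × 10^-3 mol
mass of KCl = 5.05 × 10^-3 × 74.55 = 0.376 g

0.376 g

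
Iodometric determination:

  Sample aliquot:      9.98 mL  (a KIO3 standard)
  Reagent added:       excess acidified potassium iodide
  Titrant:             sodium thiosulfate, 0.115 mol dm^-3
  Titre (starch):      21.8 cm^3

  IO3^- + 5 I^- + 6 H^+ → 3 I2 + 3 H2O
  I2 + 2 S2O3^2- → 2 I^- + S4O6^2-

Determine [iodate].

n(S2O3^2-) = 0.0218 × 0.115 = 2.51 × 10^-3 mol
n(I2) = n(S2O3^2-)/2 = 1.25 × 10^-3 mol
From the 1:3 ratio, n(IO3^-) in the aliquot = 1/3 × 1.25 × 10^-3 = 4.18 × 10^-4 mol
[IO3^-] = 4.18 × 10^-4 / 0.00998 = 0.0419 mol/L

0.0419 mol/L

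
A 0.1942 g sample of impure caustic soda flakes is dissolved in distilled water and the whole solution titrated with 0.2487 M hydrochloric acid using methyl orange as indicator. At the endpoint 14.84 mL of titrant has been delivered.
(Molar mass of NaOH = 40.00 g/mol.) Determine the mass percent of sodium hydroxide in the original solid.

76.02 %

NaOH + HCl → NaCl + H2O
n(HCl) = 0.01484 L × 0.2487 mol/L = 3.691 × 10^-3 mol
n(NaOH) = 3.691 × 10^-3 mol (1:1 ratio)
mass of NaOH = 3.691 × 10^-3 × 40.00 g/mol = 0.1476 g
% NaOH = 0.1476 / 0.1942 × 100 = 76.02 %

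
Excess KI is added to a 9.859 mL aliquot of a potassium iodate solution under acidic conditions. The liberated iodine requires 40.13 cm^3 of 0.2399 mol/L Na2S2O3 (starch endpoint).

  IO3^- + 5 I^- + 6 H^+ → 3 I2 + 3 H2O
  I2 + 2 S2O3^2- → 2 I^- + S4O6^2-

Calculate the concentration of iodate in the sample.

0.1627 mol/L

n(S2O3^2-) = 0.04013 × 0.2399 = 9.627 × 10^-3 mol
n(I2) = n(S2O3^2-)/2 = 4.814 × 10^-3 mol
From the 1:3 ratio, n(IO3^-) in the aliquot = 1/3 × 4.814 × 10^-3 = 1.605 × 10^-3 mol
[IO3^-] = 1.605 × 10^-3 / 0.009859 = 0.1627 mol/L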